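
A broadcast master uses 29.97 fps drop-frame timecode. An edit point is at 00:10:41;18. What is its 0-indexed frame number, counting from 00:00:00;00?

Complete 10-minute blocks: 1, each 17982 frames → 17982.
Remaining 0 whole minutes in the current block: 0 frames.
Within the current minute: 41 × 30 + 18 = 1248. Total = 17982 + 0 + 1248 = 19230.

19230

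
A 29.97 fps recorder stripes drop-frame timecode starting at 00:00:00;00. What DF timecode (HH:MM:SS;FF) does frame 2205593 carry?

20:26:33;11

Ten DF minutes hold 17982 frames, so frame 2205593 lies in block 122 (frames 2193804–2211785) with 11789 frames into that block.
The block's first minute is 1800 frames and the rest 1798 each; 11789 frames reaches minute 6, so 122 × 18 + 6 × 2 = 2208 labels have been skipped so far.
Adding those back, label number 2205593 + 2208 = 2207801 at 30 labels/s is 73593 s + 11 f = 20 h 26 min 33 s frame 11, i.e. 20:26:33;11.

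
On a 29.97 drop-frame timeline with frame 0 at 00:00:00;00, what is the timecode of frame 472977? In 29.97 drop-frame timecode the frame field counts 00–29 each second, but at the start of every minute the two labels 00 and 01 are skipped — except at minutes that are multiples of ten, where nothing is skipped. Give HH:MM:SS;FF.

Ten DF minutes hold 17982 frames, so frame 472977 lies in block 26 (frames 467532–485513) with 5445 frames into that block.
The block's first minute is 1800 frames and the rest 1798 each; 5445 frames reaches minute 3, so 26 × 18 + 3 × 2 = 474 labels have been skipped so far.
Adding those back, label number 472977 + 474 = 473451 at 30 labels/s is 15781 s + 21 f = 4 h 23 min 1 s frame 21, i.e. 04:23:01;21.

04:23:01;21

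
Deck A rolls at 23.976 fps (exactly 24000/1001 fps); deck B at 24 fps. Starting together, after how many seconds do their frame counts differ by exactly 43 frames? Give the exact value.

43043/24 seconds

The gap grows by |24 − 24000/1001| = 24/1001 frames per second.
Time for a 43-frame gap: 43 ÷ (24/1001) = 43043/24 s.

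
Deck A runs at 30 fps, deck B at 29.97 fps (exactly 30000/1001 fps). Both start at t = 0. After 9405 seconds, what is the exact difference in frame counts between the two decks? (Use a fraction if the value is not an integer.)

A emits 30 × 9405 = 282150 frames; B emits 30000/1001 × 9405 = 25650000/91.
Difference = 25650/91 frames (≈ 281.8681); B is behind A.

25650/91 frames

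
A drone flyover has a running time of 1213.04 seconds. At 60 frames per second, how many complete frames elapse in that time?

Frames = 1213.04 × 60 = 363912/5 ≈ 72782.4000.
Complete frames: 72782.

72782 frames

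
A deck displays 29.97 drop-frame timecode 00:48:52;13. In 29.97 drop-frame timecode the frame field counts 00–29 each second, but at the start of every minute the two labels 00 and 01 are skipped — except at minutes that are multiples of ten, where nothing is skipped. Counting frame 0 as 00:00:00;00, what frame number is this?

87885

Complete 10-minute blocks: 4, each 17982 frames → 71928.
Remaining 8 whole minutes in the current block: 1800 + 7 × 1798 = 14386 frames.
Within the current minute: 52 × 30 + 13 − 2 = 1571 (labels ;00/;01 skipped at this minute). Total = 71928 + 14386 + 1571 = 87885.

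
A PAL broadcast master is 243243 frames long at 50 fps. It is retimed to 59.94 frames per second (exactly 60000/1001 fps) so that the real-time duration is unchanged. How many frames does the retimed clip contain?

Target frames = source frames × (target rate / source rate) = 243243 × (60000/1001)/(50) = 243243 × 1200/1001 = 291600.

291600 frames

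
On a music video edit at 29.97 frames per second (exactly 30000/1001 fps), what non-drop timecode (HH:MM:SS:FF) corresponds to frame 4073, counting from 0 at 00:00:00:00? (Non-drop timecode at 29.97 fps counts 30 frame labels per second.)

00:02:15:23

4073 ÷ 30 = 135 full seconds, remainder 23 frames.
135 s = 0 h 2 min 15 s.
Timecode: 00:02:15:23.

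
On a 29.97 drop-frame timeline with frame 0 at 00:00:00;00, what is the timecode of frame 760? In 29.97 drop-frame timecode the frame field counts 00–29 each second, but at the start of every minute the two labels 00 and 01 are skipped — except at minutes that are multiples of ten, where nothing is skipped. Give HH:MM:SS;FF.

Each 10-minute DF block holds 10 × 60 × 30 − 9 × 2 = 17982 frames. 760 ÷ 17982 → 0 full blocks, remainder 760.
Within the partial block the first minute is 1800 frames and each further minute 1798, so 0 further minute boundaries passed. Total skipped labels = 18 × 0 + 2 × 0 = 0.
Non-drop label index = 760 + 0 = 760; at 30 labels/s that is 00:00:25:10, i.e. DF 00:00:25;10.

00:00:25;10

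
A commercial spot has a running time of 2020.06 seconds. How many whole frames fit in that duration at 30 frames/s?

60601 frames

Frames = 2020.06 × 30 = 303009/5 ≈ 60601.8000.
Complete frames: 60601.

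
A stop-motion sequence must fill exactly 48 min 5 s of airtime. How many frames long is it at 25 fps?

48 min 5 s = 2885 s.
Frames = 2885 × 25 = 72125.

72125 frames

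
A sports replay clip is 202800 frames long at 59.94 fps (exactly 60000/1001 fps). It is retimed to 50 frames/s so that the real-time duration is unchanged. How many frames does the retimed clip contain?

169169 frames

Target frames = source frames × (target rate / source rate) = 202800 × (50)/(60000/1001) = 202800 × 1001/1200 = 169169.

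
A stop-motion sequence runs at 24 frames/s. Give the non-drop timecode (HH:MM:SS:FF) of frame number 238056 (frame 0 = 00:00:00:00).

238056 ÷ 24 = 9919 full seconds, remainder 0 frames.
9919 s = 2 h 45 min 19 s.
Timecode: 02:45:19:00.

02:45:19:00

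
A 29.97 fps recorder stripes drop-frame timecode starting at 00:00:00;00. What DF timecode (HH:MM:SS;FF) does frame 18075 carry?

00:10:03;03

Each 10-minute DF block holds 10 × 60 × 30 − 9 × 2 = 17982 frames. 18075 ÷ 17982 → 1 full block, remainder 93.
Within the partial block the first minute is 1800 frames and each further minute 1798, so 0 further minute boundaries passed. Total skipped labels = 18 × 1 + 2 × 0 = 18.
Non-drop label index = 18075 + 18 = 18093; at 30 labels/s that is 00:10:03:03, i.e. DF 00:10:03;03.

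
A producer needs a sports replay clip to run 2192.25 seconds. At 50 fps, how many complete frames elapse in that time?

Frames = 2192.25 × 50 = 219225/2 ≈ 109612.5000.
Complete frames: 109612.

109612 frames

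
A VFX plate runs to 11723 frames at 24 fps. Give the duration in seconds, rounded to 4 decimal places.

488.4583 seconds

Running time = 11723 × 1/24 = 11723/24 s ≈ 488.4583 s.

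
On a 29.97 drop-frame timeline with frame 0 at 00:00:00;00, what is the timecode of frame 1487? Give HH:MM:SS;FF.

Each 10-minute DF block holds 10 × 60 × 30 − 9 × 2 = 17982 frames. 1487 ÷ 17982 → 0 full blocks, remainder 1487.
Within the partial block the first minute is 1800 frames and each further minute 1798, so 0 further minute boundaries passed. Total skipped labels = 18 × 0 + 2 × 0 = 0.
Non-drop label index = 1487 + 0 = 1487; at 30 labels/s that is 00:00:49:17, i.e. DF 00:00:49;17.

00:00:49;17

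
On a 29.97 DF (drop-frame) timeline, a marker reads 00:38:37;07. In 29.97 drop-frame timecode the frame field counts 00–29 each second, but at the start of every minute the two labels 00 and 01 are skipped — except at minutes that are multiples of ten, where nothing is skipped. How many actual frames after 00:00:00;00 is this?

69447

As if non-drop at 30 labels/s: (0 × 3600 + 38 × 60 + 37) × 30 + 7 = 69517.
Minute boundaries passed: 38; those not divisible by 10: 38 − 3 = 35; dropped labels = 2 × 35 = 70.
Actual frame index = 69517 − 70 = 69447.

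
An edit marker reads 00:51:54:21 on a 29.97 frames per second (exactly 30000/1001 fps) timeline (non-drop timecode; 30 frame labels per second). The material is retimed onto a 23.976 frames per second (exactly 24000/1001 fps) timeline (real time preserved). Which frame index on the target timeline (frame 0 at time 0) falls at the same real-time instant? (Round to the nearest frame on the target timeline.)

frame 74753

Source frame index: (0×3600 + 51×60 + 54) × 30 + 21 = 93441.
Real time: 93441 / (30000/1001) = 31178147/10000 s.
Target frame: (31178147/10000) × (24000/1001) = 373764/5 ≈ 74752.800 → 74753.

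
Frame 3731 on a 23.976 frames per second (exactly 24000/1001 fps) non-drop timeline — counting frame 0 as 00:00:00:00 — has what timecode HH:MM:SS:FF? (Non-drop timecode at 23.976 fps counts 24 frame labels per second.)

00:02:35:11

3731 ÷ 24 = 155 full seconds, remainder 11 frames.
155 s = 0 h 2 min 35 s.
Timecode: 00:02:35:11.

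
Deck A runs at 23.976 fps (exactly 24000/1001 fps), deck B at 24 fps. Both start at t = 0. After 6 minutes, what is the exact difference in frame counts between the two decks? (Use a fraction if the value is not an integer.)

6 min = 360 s.
A emits 24000/1001 × 360 = 8640000/1001 frames; B emits 24 × 360 = 8640.
Difference = 8640/1001 frames (≈ 8.6314); B is ahead of A.

8640/1001 frames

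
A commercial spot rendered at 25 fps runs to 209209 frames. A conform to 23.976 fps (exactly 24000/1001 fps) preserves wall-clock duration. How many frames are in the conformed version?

200640 frames

Target frames = source frames × (target rate / source rate) = 209209 × (24000/1001)/(25) = 209209 × 960/1001 = 200640.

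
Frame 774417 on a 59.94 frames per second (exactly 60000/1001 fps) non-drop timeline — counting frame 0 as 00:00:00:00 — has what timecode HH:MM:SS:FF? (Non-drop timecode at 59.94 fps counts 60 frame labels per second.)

774417 ÷ 60 = 12906 full seconds, remainder 57 frames.
12906 s = 3 h 35 min 6 s.
Timecode: 03:35:06:57.

03:35:06:57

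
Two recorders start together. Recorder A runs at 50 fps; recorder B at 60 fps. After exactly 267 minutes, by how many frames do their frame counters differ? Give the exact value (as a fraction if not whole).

160200 frames

267 min = 16020 s.
A emits 50 × 16020 = 801000 frames; B emits 60 × 16020 = 961200.
Difference = 160200 frames; B is ahead of A.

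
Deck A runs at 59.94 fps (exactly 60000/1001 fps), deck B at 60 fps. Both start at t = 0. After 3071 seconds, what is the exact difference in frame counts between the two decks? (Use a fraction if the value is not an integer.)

184260/1001 frames

A emits 60000/1001 × 3071 = 184260000/1001 frames; B emits 60 × 3071 = 184260.
Difference = 184260/1001 frames (≈ 184.0759); B is ahead of A.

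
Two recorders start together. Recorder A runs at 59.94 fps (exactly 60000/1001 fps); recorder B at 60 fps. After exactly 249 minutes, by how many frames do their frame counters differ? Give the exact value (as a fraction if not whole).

896400/1001 frames

249 min = 14940 s.
A emits 60000/1001 × 14940 = 896400000/1001 frames; B emits 60 × 14940 = 896400.
Difference = 896400/1001 frames (≈ 895.5045); B is ahead of A.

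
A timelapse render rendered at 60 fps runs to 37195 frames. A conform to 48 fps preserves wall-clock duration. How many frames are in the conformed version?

Frames at target rate = 37195 × (48) / (60) = 29756.

29756 frames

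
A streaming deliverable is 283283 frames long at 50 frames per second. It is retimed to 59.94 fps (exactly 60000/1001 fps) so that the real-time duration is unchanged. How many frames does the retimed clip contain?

339600 frames

Target frames = source frames × (target rate / source rate) = 283283 × (60000/1001)/(50) = 283283 × 1200/1001 = 339600.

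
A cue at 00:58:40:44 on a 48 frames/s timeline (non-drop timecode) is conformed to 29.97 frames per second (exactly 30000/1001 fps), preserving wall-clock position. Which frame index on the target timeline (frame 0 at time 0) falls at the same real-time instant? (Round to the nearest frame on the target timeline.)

Source frame index: (0×3600 + 58×60 + 40) × 48 + 44 = 169004.
Real time: 169004 / (48) = 42251/12 s.
Target frame: (42251/12) × (30000/1001) = 9602500/91 ≈ 105521.978 → 105522.

frame 105522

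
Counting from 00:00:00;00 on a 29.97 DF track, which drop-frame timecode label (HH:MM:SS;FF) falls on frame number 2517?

Ten DF minutes hold 17982 frames, so frame 2517 lies in block 0 (frames 0–17981) with 2517 frames into that block.
The block's first minute is 1800 frames and the rest 1798 each; 2517 frames reaches minute 1, so 0 × 18 + 1 × 2 = 2 labels have been skipped so far.
Adding those back, label number 2517 + 2 = 2519 at 30 labels/s is 83 s + 29 f = 0 h 1 min 23 s frame 29, i.e. 00:01:23;29.

00:01:23;29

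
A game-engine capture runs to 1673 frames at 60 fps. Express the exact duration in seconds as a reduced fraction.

1673/60 seconds

Running time = 1673 ÷ (60) = 1673 × 1/60 = 1673/60 s.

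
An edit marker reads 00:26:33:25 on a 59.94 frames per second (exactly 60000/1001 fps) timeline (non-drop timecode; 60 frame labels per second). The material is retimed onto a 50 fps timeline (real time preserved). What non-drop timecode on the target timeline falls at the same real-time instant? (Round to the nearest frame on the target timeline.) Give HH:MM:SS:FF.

00:26:35:01

Source frame index: (0×3600 + 26×60 + 33) × 60 + 25 = 95605.
Real time: 95605 / (60000/1001) = 19140121/12000 s.
Target frame: (19140121/12000) × (50) = 19140121/240 ≈ 79750.504 → 79751.
At 50 labels/s: frame 79751 → 00:26:35:01.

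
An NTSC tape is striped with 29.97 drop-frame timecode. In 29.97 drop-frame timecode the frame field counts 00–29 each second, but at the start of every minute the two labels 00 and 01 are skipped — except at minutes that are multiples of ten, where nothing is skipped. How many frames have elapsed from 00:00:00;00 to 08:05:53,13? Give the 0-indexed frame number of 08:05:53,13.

873729

As if non-drop at 30 labels/s: (8 × 3600 + 5 × 60 + 53) × 30 + 13 = 874603.
Minute boundaries passed: 485; those not divisible by 10: 485 − 48 = 437; dropped labels = 2 × 437 = 874.
Actual frame index = 874603 − 874 = 873729.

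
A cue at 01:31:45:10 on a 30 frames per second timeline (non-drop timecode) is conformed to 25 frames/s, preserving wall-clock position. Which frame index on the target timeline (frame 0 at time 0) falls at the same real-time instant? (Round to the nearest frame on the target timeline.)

Source frame index: (1×3600 + 31×60 + 45) × 30 + 10 = 165160.
Real time: 165160 / (30) = 16516/3 s.
Target frame: (16516/3) × (25) = 412900/3 ≈ 137633.333 → 137633.

frame 137633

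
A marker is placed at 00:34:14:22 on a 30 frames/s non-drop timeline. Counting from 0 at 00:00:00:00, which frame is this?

61642

Total seconds to the label: (0 × 3600 + 34 × 60 + 14) = 2054.
Frame index = 2054 × 30 + 22 = 61642.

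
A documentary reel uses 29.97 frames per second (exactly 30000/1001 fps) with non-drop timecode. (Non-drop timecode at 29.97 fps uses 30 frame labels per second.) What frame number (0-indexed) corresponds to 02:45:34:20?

298040

Total seconds to the label: (2 × 3600 + 45 × 60 + 34) = 9934.
Frame index = 9934 × 30 + 20 = 298040.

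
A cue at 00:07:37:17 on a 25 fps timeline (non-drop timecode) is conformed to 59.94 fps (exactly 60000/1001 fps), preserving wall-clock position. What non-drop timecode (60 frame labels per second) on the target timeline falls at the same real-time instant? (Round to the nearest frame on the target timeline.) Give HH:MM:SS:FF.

Source frame index: (0×3600 + 7×60 + 37) × 25 + 17 = 11442.
Real time: 11442 / (25) = 11442/25 s.
Target frame: (11442/25) × (60000/1001) = 27460800/1001 ≈ 27433.367 → 27433.
At 60 labels/s: frame 27433 → 00:07:37:13.

00:07:37:13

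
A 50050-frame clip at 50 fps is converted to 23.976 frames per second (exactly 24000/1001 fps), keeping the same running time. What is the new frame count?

Target frames = source frames × (target rate / source rate) = 50050 × (24000/1001)/(50) = 50050 × 480/1001 = 24000.

24000 frames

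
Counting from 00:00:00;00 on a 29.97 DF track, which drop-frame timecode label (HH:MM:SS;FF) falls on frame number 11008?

Ten DF minutes hold 17982 frames, so frame 11008 lies in block 0 (frames 0–17981) with 11008 frames into that block.
The block's first minute is 1800 frames and the rest 1798 each; 11008 frames reaches minute 6, so 0 × 18 + 6 × 2 = 12 labels have been skipped so far.
Adding those back, label number 11008 + 12 = 11020 at 30 labels/s is 367 s + 10 f = 0 h 6 min 7 s frame 10, i.e. 00:06:07;10.

00:06:07;10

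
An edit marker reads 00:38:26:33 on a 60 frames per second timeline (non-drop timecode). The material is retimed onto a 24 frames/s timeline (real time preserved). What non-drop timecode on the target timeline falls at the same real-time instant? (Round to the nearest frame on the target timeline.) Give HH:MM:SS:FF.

Source frame index: (0×3600 + 38×60 + 26) × 60 + 33 = 138393.
Real time: 138393 / (60) = 46131/20 s.
Target frame: (46131/20) × (24) = 276786/5 ≈ 55357.200 → 55357.
At 24 labels/s: frame 55357 → 00:38:26:13.

00:38:26:13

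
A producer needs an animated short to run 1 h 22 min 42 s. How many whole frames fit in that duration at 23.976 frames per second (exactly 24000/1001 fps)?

1 h 22 min 42 s = 4962 s.
Frames = 4962 × 24000/1001 = 119088000/1001 ≈ 118969.0310.
Complete frames: 118969.

118969 frames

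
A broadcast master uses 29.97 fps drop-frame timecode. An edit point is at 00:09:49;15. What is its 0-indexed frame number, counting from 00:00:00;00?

As if non-drop at 30 labels/s: (0 × 3600 + 9 × 60 + 49) × 30 + 15 = 17685.
Minute boundaries passed: 9; those not divisible by 10: 9 − 0 = 9; dropped labels = 2 × 9 = 18.
Actual frame index = 17685 − 18 = 17667.

17667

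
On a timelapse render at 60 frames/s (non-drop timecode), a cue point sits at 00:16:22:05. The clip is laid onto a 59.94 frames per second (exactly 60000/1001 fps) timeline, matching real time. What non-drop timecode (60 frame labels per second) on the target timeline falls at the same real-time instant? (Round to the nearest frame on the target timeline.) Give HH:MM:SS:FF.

00:16:21:06

Source frame index: (0×3600 + 16×60 + 22) × 60 + 5 = 58925.
Real time: 58925 / (60) = 11785/12 s.
Target frame: (11785/12) × (60000/1001) = 58925000/1001 ≈ 58866.134 → 58866.
At 60 labels/s: frame 58866 → 00:16:21:06.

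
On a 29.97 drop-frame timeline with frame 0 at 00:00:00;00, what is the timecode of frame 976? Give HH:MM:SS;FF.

00:00:32;16

Each 10-minute DF block holds 10 × 60 × 30 − 9 × 2 = 17982 frames. 976 ÷ 17982 → 0 full blocks, remainder 976.
Within the partial block the first minute is 1800 frames and each further minute 1798, so 0 further minute boundaries passed. Total skipped labels = 18 × 0 + 2 × 0 = 0.
Non-drop label index = 976 + 0 = 976; at 30 labels/s that is 00:00:32:16, i.e. DF 00:00:32;16.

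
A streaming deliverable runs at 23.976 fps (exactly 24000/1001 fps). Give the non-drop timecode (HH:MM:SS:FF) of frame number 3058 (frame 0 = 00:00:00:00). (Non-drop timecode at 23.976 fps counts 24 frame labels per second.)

00:02:07:10

3058 ÷ 24 = 127 full seconds, remainder 10 frames.
127 s = 0 h 2 min 7 s.
Timecode: 00:02:07:10.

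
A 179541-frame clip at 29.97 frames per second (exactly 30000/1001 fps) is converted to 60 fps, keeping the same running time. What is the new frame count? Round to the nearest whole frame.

Frames at target rate = 179541 × (60) / (30000/1001) = 179720541/500 ≈ 359441.082.
Nearest whole frame: 359441.

359441 frames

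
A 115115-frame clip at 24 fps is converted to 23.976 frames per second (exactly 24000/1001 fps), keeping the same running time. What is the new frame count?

Target frames = source frames × (target rate / source rate) = 115115 × (24000/1001)/(24) = 115115 × 1000/1001 = 115000.

115000 frames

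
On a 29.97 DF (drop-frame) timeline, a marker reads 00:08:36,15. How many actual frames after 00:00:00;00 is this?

Complete 10-minute blocks: 0, each 17982 frames → 0.
Remaining 8 whole minutes in the current block: 1800 + 7 × 1798 = 14386 frames.
Within the current minute: 36 × 30 + 15 − 2 = 1093 (labels ;00/;01 skipped at this minute). Total = 0 + 14386 + 1093 = 15479.

15479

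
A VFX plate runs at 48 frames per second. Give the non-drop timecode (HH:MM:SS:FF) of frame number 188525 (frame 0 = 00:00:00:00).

01:05:27:29

188525 ÷ 48 = 3927 full seconds, remainder 29 frames.
3927 s = 1 h 5 min 27 s.
Timecode: 01:05:27:29.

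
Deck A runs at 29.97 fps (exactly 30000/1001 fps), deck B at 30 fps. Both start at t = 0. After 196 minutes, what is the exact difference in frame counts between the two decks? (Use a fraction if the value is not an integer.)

196 min = 11760 s.
A emits 30000/1001 × 11760 = 50400000/143 frames; B emits 30 × 11760 = 352800.
Difference = 50400/143 frames (≈ 352.4476); B is ahead of A.

50400/143 frames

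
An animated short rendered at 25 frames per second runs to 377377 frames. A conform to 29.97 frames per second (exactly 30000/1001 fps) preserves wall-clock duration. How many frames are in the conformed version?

452400 frames

Target frames = source frames × (target rate / source rate) = 377377 × (30000/1001)/(25) = 377377 × 1200/1001 = 452400.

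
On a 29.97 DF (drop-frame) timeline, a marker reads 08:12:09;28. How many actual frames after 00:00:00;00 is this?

Complete 10-minute blocks: 49, each 17982 frames → 881118.
Remaining 2 whole minutes in the current block: 1800 + 1 × 1798 = 3598 frames.
Within the current minute: 9 × 30 + 28 − 2 = 296 (labels ;00/;01 skipped at this minute). Total = 881118 + 3598 + 296 = 885012.

885012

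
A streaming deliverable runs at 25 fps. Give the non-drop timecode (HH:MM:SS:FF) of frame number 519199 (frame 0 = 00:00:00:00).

05:46:07:24

519199 ÷ 25 = 20767 full seconds, remainder 24 frames.
20767 s = 5 h 46 min 7 s.
Timecode: 05:46:07:24.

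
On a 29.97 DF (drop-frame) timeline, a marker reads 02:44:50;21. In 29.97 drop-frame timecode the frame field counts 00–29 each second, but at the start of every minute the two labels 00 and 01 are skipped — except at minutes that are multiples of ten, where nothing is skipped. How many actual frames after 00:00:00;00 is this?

296425

Complete 10-minute blocks: 16, each 17982 frames → 287712.
Remaining 4 whole minutes in the current block: 1800 + 3 × 1798 = 7194 frames.
Within the current minute: 50 × 30 + 21 − 2 = 1519 (labels ;00/;01 skipped at this minute). Total = 287712 + 7194 + 1519 = 296425.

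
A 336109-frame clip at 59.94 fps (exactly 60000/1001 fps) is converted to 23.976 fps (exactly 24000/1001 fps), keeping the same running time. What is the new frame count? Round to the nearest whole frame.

Frames at target rate = 336109 × (24000/1001) / (60000/1001) = 672218/5 ≈ 134443.600.
Nearest whole frame: 134444.

134444 frames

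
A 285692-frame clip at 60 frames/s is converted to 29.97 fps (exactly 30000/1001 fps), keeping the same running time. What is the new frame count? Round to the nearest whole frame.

Frames at target rate = 285692 × (30000/1001) / (60) = 12986000/91 ≈ 142703.297.
Nearest whole frame: 142703.

142703 frames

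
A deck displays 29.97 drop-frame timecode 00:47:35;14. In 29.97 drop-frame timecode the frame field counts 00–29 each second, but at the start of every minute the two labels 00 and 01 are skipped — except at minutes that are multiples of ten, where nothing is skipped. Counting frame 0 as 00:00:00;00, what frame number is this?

85578

Complete 10-minute blocks: 4, each 17982 frames → 71928.
Remaining 7 whole minutes in the current block: 1800 + 6 × 1798 = 12588 frames.
Within the current minute: 35 × 30 + 14 − 2 = 1062 (labels ;00/;01 skipped at this minute). Total = 71928 + 12588 + 1062 = 85578.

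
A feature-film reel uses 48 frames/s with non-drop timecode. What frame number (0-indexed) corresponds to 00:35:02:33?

Total seconds to the label: (0 × 3600 + 35 × 60 + 2) = 2102.
Frame index = 2102 × 48 + 33 = 100929.

frame 100929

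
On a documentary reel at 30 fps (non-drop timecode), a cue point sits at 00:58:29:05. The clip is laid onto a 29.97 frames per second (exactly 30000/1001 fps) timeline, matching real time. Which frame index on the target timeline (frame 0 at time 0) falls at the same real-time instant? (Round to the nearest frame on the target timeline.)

frame 105170

Source frame index: (0×3600 + 58×60 + 29) × 30 + 5 = 105275.
Real time: 105275 / (30) = 21055/6 s.
Target frame: (21055/6) × (30000/1001) = 105275000/1001 ≈ 105169.830 → 105170.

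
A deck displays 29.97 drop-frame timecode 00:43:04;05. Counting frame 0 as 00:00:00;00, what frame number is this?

Complete 10-minute blocks: 4, each 17982 frames → 71928.
Remaining 3 whole minutes in the current block: 1800 + 2 × 1798 = 5396 frames.
Within the current minute: 4 × 30 + 5 − 2 = 123 (labels ;00/;01 skipped at this minute). Total = 71928 + 5396 + 123 = 77447.

77447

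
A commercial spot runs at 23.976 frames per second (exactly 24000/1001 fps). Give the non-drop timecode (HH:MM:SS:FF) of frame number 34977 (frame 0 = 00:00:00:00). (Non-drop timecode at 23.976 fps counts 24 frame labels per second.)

00:24:17:09

34977 ÷ 24 = 1457 full seconds, remainder 9 frames.
1457 s = 0 h 24 min 17 s.
Timecode: 00:24:17:09.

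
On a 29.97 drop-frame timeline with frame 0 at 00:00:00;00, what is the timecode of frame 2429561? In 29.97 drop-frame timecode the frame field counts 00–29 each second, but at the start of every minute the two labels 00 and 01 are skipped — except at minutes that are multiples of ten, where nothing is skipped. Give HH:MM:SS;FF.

22:31:06;13

Ten DF minutes hold 17982 frames, so frame 2429561 lies in block 135 (frames 2427570–2445551) with 1991 frames into that block.
The block's first minute is 1800 frames and the rest 1798 each; 1991 frames reaches minute 1, so 135 × 18 + 1 × 2 = 2432 labels have been skipped so far.
Adding those back, label number 2429561 + 2432 = 2431993 at 30 labels/s is 81066 s + 13 f = 22 h 31 min 6 s frame 13, i.e. 22:31:06;13.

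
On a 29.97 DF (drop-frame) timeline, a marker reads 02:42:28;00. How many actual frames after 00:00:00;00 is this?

As if non-drop at 30 labels/s: (2 × 3600 + 42 × 60 + 28) × 30 + 0 = 292440.
Minute boundaries passed: 162; those not divisible by 10: 162 − 16 = 146; dropped labels = 2 × 146 = 292.
Actual frame index = 292440 − 292 = 292148.

292148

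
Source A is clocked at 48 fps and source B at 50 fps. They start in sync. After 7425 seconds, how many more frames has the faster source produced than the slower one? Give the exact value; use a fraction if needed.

14850 frames

A emits 48 × 7425 = 356400 frames; B emits 50 × 7425 = 371250.
Difference = 14850 frames; B is ahead of A.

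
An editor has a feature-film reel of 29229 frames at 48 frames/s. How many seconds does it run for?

608.9375 seconds

Running time = 29229 / (48) = 608.9375 s.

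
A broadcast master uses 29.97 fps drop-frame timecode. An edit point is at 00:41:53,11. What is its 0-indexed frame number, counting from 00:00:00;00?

75327

As if non-drop at 30 labels/s: (0 × 3600 + 41 × 60 + 53) × 30 + 11 = 75401.
Minute boundaries passed: 41; those not divisible by 10: 41 − 4 = 37; dropped labels = 2 × 37 = 74.
Actual frame index = 75401 − 74 = 75327.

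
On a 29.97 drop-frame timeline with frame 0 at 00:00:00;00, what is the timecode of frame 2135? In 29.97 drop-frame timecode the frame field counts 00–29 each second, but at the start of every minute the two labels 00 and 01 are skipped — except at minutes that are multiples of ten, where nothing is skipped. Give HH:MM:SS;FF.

Each 10-minute DF block holds 10 × 60 × 30 − 9 × 2 = 17982 frames. 2135 ÷ 17982 → 0 full blocks, remainder 2135.
Within the partial block the first minute is 1800 frames and each further minute 1798, so 1 further minute boundary passed. Total skipped labels = 18 × 0 + 2 × 1 = 2.
Non-drop label index = 2135 + 2 = 2137; at 30 labels/s that is 00:01:11:07, i.e. DF 00:01:11;07.

00:01:11;07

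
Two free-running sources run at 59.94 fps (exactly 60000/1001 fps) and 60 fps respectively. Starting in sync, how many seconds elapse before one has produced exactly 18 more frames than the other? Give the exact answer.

The gap grows by |60 − 60000/1001| = 60/1001 frames per second.
Time for a 18-frame gap: 18 ÷ (60/1001) = 300.3 s.

300.3 seconds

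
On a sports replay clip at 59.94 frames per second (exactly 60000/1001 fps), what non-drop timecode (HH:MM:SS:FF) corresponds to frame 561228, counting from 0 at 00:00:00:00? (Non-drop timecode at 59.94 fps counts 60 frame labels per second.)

02:35:53:48

561228 ÷ 60 = 9353 full seconds, remainder 48 frames.
9353 s = 2 h 35 min 53 s.
Timecode: 02:35:53:48.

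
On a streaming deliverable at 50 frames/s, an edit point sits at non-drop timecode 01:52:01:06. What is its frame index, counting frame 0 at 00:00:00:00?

Total seconds to the label: (1 × 3600 + 52 × 60 + 1) = 6721.
Frame index = 6721 × 50 + 6 = 336056.

frame 336056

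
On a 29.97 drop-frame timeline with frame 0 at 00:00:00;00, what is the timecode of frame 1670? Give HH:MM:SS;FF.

00:00:55;20

Each 10-minute DF block holds 10 × 60 × 30 − 9 × 2 = 17982 frames. 1670 ÷ 17982 → 0 full blocks, remainder 1670.
Within the partial block the first minute is 1800 frames and each further minute 1798, so 0 further minute boundaries passed. Total skipped labels = 18 × 0 + 2 × 0 = 0.
Non-drop label index = 1670 + 0 = 1670; at 30 labels/s that is 00:00:55:20, i.e. DF 00:00:55;20.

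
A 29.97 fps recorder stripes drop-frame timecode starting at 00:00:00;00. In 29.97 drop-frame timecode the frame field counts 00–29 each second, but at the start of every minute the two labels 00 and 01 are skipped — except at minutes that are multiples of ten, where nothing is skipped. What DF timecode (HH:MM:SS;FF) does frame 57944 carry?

00:32:13;12

Ten DF minutes hold 17982 frames, so frame 57944 lies in block 3 (frames 53946–71927) with 3998 frames into that block.
The block's first minute is 1800 frames and the rest 1798 each; 3998 frames reaches minute 2, so 3 × 18 + 2 × 2 = 58 labels have been skipped so far.
Adding those back, label number 57944 + 58 = 58002 at 30 labels/s is 1933 s + 12 f = 0 h 32 min 13 s frame 12, i.e. 00:32:13;12.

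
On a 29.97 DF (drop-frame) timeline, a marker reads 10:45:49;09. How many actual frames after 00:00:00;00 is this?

1161317

Complete 10-minute blocks: 64, each 17982 frames → 1150848.
Remaining 5 whole minutes in the current block: 1800 + 4 × 1798 = 8992 frames.
Within the current minute: 49 × 30 + 9 − 2 = 1477 (labels ;00/;01 skipped at this minute). Total = 1150848 + 8992 + 1477 = 1161317.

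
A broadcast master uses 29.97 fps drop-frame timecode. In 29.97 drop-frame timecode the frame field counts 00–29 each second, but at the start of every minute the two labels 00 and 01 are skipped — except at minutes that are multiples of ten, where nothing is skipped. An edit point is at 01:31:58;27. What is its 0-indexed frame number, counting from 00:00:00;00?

165403

Complete 10-minute blocks: 9, each 17982 frames → 161838.
Remaining 1 whole minute in the current block: 1800 + 0 × 1798 = 1800 frames.
Within the current minute: 58 × 30 + 27 − 2 = 1765 (labels ;00/;01 skipped at this minute). Total = 161838 + 1800 + 1765 = 165403.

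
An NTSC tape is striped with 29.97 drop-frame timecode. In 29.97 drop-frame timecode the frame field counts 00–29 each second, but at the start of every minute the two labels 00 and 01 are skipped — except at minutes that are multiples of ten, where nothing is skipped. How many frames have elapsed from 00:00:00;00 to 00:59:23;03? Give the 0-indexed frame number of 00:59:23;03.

106785

As if non-drop at 30 labels/s: (0 × 3600 + 59 × 60 + 23) × 30 + 3 = 106893.
Minute boundaries passed: 59; those not divisible by 10: 59 − 5 = 54; dropped labels = 2 × 54 = 108.
Actual frame index = 106893 − 108 = 106785.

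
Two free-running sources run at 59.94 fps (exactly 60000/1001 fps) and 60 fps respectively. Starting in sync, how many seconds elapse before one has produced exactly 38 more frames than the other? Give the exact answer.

19019/30 seconds

The gap grows by |60 − 60000/1001| = 60/1001 frames per second.
Time for a 38-frame gap: 38 ÷ (60/1001) = 19019/30 s.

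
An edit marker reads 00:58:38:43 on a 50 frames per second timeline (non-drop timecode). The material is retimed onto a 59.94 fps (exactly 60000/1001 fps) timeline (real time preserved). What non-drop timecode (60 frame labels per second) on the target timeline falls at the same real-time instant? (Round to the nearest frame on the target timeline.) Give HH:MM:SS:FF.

Source frame index: (0×3600 + 58×60 + 38) × 50 + 43 = 175943.
Real time: 175943 / (50) = 175943/50 s.
Target frame: (175943/50) × (60000/1001) = 211131600/1001 ≈ 210920.679 → 210921.
At 60 labels/s: frame 210921 → 00:58:35:21.

00:58:35:21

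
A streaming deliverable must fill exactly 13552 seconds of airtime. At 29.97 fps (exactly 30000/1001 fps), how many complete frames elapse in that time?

Frames = 13552 × 30000/1001 = 5280000/13 ≈ 406153.8462.
Complete frames: 406153.

406153 frames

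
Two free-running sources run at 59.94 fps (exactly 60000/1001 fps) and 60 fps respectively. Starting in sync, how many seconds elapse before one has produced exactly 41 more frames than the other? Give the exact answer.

The gap grows by |60 − 60000/1001| = 60/1001 frames per second.
Time for a 41-frame gap: 41 ÷ (60/1001) = 41041/60 s.

41041/60 seconds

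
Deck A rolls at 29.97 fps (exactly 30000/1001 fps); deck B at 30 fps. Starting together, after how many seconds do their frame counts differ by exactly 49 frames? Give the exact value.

49049/30 seconds

The gap grows by |30 − 30000/1001| = 30/1001 frames per second.
Time for a 49-frame gap: 49 ÷ (30/1001) = 49049/30 s.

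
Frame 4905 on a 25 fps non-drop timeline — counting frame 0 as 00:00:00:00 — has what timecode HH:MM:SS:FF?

4905 ÷ 25 = 196 full seconds, remainder 5 frames.
196 s = 0 h 3 min 16 s.
Timecode: 00:03:16:05.

00:03:16:05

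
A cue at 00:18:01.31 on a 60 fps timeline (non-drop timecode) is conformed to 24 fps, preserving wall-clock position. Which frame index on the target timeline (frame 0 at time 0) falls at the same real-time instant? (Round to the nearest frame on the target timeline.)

frame 25956

Source frame index: (0×3600 + 18×60 + 1) × 60 + 31 = 64891.
Real time: 64891 / (60) = 64891/60 s.
Target frame: (64891/60) × (24) = 129782/5 ≈ 25956.400 → 25956.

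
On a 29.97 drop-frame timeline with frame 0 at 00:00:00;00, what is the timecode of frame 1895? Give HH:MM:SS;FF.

Ten DF minutes hold 17982 frames, so frame 1895 lies in block 0 (frames 0–17981) with 1895 frames into that block.
The block's first minute is 1800 frames and the rest 1798 each; 1895 frames reaches minute 1, so 0 × 18 + 1 × 2 = 2 labels have been skipped so far.
Adding those back, label number 1895 + 2 = 1897 at 30 labels/s is 63 s + 7 f = 0 h 1 min 3 s frame 7, i.e. 00:01:03;07.

00:01:03;07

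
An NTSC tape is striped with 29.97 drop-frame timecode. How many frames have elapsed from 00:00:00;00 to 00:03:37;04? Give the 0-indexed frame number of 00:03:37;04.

6508

As if non-drop at 30 labels/s: (0 × 3600 + 3 × 60 + 37) × 30 + 4 = 6514.
Minute boundaries passed: 3; those not divisible by 10: 3 − 0 = 3; dropped labels = 2 × 3 = 6.
Actual frame index = 6514 − 6 = 6508.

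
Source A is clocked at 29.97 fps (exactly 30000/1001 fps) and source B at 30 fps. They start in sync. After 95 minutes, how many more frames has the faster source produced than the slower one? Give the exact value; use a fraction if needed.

95 min = 5700 s.
A emits 30000/1001 × 5700 = 171000000/1001 frames; B emits 30 × 5700 = 171000.
Difference = 171000/1001 frames (≈ 170.8292); B is ahead of A.

171000/1001 frames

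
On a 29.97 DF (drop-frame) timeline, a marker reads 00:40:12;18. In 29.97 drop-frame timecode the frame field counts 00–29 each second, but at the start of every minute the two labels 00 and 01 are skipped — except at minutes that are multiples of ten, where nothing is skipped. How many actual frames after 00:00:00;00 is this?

Complete 10-minute blocks: 4, each 17982 frames → 71928.
Remaining 0 whole minutes in the current block: 0 frames.
Within the current minute: 12 × 30 + 18 = 378. Total = 71928 + 0 + 378 = 72306.

72306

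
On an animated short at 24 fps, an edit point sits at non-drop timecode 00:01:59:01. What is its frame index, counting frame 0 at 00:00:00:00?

frame 2857

Total seconds to the label: (0 × 3600 + 1 × 60 + 59) = 119.
Frame index = 119 × 24 + 1 = 2857.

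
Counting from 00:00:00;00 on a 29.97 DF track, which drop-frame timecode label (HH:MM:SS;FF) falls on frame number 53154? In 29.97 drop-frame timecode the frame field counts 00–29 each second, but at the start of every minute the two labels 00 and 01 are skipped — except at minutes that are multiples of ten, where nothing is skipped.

Ten DF minutes hold 17982 frames, so frame 53154 lies in block 2 (frames 35964–53945) with 17190 frames into that block.
The block's first minute is 1800 frames and the rest 1798 each; 17190 frames reaches minute 9, so 2 × 18 + 9 × 2 = 54 labels have been skipped so far.
Adding those back, label number 53154 + 54 = 53208 at 30 labels/s is 1773 s + 18 f = 0 h 29 min 33 s frame 18, i.e. 00:29:33;18.

00:29:33;18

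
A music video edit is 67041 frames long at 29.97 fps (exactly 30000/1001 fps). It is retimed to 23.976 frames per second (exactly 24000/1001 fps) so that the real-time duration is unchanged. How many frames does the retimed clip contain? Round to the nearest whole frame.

Frames at target rate = 67041 × (24000/1001) / (30000/1001) = 268164/5 ≈ 53632.800.
Nearest whole frame: 53633.

53633 frames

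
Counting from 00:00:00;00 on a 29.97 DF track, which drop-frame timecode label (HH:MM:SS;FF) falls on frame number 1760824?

16:19:12;28

Ten DF minutes hold 17982 frames, so frame 1760824 lies in block 97 (frames 1744254–1762235) with 16570 frames into that block.
The block's first minute is 1800 frames and the rest 1798 each; 16570 frames reaches minute 9, so 97 × 18 + 9 × 2 = 1764 labels have been skipped so far.
Adding those back, label number 1760824 + 1764 = 1762588 at 30 labels/s is 58752 s + 28 f = 16 h 19 min 12 s frame 28, i.e. 16:19:12;28.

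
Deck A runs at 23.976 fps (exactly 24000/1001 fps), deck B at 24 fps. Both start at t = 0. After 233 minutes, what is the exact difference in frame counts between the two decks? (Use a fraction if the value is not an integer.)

233 min = 13980 s.
A emits 24000/1001 × 13980 = 335520000/1001 frames; B emits 24 × 13980 = 335520.
Difference = 335520/1001 frames (≈ 335.1848); B is ahead of A.

335520/1001 frames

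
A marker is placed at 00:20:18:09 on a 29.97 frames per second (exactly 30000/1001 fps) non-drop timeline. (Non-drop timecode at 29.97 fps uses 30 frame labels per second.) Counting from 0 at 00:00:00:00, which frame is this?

frame 36549

Total seconds to the label: (0 × 3600 + 20 × 60 + 18) = 1218.
Frame index = 1218 × 30 + 9 = 36549.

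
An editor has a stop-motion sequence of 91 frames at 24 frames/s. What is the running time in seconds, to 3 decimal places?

Running time = 91 × 1/24 = 91/24 s ≈ 3.792 s.

3.792 seconds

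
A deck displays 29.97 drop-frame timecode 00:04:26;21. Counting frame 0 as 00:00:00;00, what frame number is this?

Complete 10-minute blocks: 0, each 17982 frames → 0.
Remaining 4 whole minutes in the current block: 1800 + 3 × 1798 = 7194 frames.
Within the current minute: 26 × 30 + 21 − 2 = 799 (labels ;00/;01 skipped at this minute). Total = 0 + 7194 + 799 = 7993.

7993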